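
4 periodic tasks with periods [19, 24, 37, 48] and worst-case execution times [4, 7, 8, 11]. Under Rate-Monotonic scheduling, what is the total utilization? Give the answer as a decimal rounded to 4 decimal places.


Compute individual utilizations (exact fractions):
  Task 1: C/T = 4/19 (approx. 0.2105)
  Task 2: C/T = 7/24 (approx. 0.2917)
  Task 3: C/T = 8/37 (approx. 0.2162)
  Task 4: C/T = 11/48 (approx. 0.2292)
Total utilization U = 4/19 + 7/24 + 8/37 + 11/48 = 31975/33744
Rounded to 4 decimal places: U = 0.9476
RM (Liu & Layland) bound for 4 tasks = 0.756828; compare with U = 31975/33744 (approx. 0.947576)
bound < U <= 1, so the RM sufficient condition is not met (inconclusive; an exact test such as response-time analysis is needed).

0.9476


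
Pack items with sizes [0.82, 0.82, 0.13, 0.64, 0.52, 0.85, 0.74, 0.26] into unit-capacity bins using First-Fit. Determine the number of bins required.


Place items sequentially using First-Fit:
  Item 0.82 -> new Bin 1
  Item 0.82 -> new Bin 2
  Item 0.13 -> Bin 1 (now 0.95)
  Item 0.64 -> new Bin 3
  Item 0.52 -> new Bin 4
  Item 0.85 -> new Bin 5
  Item 0.74 -> new Bin 6
  Item 0.26 -> Bin 3 (now 0.9)
Total bins used = 6

6


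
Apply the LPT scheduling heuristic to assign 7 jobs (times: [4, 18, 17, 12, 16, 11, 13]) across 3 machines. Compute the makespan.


Sort jobs in decreasing order (LPT): [18, 17, 16, 13, 12, 11, 4]
Assign each job to the least loaded machine:
  Machine 1: jobs [18, 11, 4], load = 33
  Machine 2: jobs [17, 12], load = 29
  Machine 3: jobs [16, 13], load = 29
Makespan = max load = 33

33


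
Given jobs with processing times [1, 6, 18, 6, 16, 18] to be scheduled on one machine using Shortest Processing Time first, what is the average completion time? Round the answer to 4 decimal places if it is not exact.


Sort jobs by processing time (SPT order): [1, 6, 6, 16, 18, 18]
Compute completion times sequentially:
  Job 1: processing = 1, completes at 1
  Job 2: processing = 6, completes at 7
  Job 3: processing = 6, completes at 13
  Job 4: processing = 16, completes at 29
  Job 5: processing = 18, completes at 47
  Job 6: processing = 18, completes at 65
Sum of completion times = 162
Average completion time = 162/6 = 27.0

27.0


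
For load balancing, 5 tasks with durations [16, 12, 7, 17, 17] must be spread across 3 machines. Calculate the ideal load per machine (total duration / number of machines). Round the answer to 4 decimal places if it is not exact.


Total processing time = 16 + 12 + 7 + 17 + 17 = 69
Number of machines = 3
Ideal balanced load = 69 / 3 = 23.0

23.0


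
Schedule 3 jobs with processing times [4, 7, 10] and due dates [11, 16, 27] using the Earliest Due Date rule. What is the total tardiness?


Sort by due date (EDD order): [(4, 11), (7, 16), (10, 27)]
Compute completion times and tardiness:
  Job 1: p=4, d=11, C=4, tardiness=max(0,4-11)=0
  Job 2: p=7, d=16, C=11, tardiness=max(0,11-16)=0
  Job 3: p=10, d=27, C=21, tardiness=max(0,21-27)=0
Total tardiness = 0

0


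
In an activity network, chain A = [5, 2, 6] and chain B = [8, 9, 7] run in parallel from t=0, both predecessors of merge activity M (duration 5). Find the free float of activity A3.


ES(A3) = sum of predecessors on chain A = 7
EF(A3) = ES + duration = 7 + 6 = 13
Successor of A3 is M. ES(M) = max(sum(A), sum(B)) = max(13, 24) = 24
Free float = ES(successor) - EF(current) = 24 - 13 = 11

11


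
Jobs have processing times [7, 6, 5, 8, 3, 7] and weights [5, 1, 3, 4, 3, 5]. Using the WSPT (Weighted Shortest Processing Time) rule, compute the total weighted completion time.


Compute p/w ratios and sort ascending (WSPT): [(3, 3), (7, 5), (7, 5), (5, 3), (8, 4), (6, 1)]
Compute weighted completion times:
  Job (p=3,w=3): C=3, w*C=3*3=9
  Job (p=7,w=5): C=10, w*C=5*10=50
  Job (p=7,w=5): C=17, w*C=5*17=85
  Job (p=5,w=3): C=22, w*C=3*22=66
  Job (p=8,w=4): C=30, w*C=4*30=120
  Job (p=6,w=1): C=36, w*C=1*36=36
Total weighted completion time = 366

366


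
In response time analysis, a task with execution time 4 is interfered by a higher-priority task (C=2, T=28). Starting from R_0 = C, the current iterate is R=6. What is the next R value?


R_next = C + ceil(R_prev / T_hp) * C_hp
ceil(6 / 28) = ceil(0.2143) = 1
Interference = 1 * 2 = 2
R_next = 4 + 2 = 6
R_next = R_prev, so the iteration has converged (response time = 6).

6


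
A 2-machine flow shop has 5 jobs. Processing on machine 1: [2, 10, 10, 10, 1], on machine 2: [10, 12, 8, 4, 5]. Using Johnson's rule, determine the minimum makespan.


Apply Johnson's rule:
  Group 1 (a <= b): [(5, 1, 5), (1, 2, 10), (2, 10, 12)]
  Group 2 (a > b): [(3, 10, 8), (4, 10, 4)]
Optimal job order: [5, 1, 2, 3, 4]
Schedule:
  Job 5: M1 done at 1, M2 done at 6
  Job 1: M1 done at 3, M2 done at 16
  Job 2: M1 done at 13, M2 done at 28
  Job 3: M1 done at 23, M2 done at 36
  Job 4: M1 done at 33, M2 done at 40
Makespan = 40

40


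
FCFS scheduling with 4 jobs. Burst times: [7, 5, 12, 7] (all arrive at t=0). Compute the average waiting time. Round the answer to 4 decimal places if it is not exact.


FCFS order (as given): [7, 5, 12, 7]
Waiting times:
  Job 1: wait = 0
  Job 2: wait = 7
  Job 3: wait = 12
  Job 4: wait = 24
Sum of waiting times = 43
Average waiting time = 43/4 = 10.75

10.75


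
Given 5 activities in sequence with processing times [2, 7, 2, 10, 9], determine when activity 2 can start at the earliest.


Activity 2 starts after activities 1 through 1 complete.
Predecessor durations: [2]
ES = 2 = 2

2


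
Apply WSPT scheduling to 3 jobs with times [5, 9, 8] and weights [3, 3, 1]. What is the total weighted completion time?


Compute p/w ratios and sort ascending (WSPT): [(5, 3), (9, 3), (8, 1)]
Compute weighted completion times:
  Job (p=5,w=3): C=5, w*C=3*5=15
  Job (p=9,w=3): C=14, w*C=3*14=42
  Job (p=8,w=1): C=22, w*C=1*22=22
Total weighted completion time = 79

79


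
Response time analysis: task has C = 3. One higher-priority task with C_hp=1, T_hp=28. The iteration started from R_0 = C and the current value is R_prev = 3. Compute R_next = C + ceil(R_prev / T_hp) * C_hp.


R_next = C + ceil(R_prev / T_hp) * C_hp
ceil(3 / 28) = ceil(0.1071) = 1
Interference = 1 * 1 = 1
R_next = 3 + 1 = 4

4


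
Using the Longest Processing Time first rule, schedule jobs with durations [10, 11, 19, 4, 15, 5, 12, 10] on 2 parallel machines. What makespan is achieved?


Sort jobs in decreasing order (LPT): [19, 15, 12, 11, 10, 10, 5, 4]
Assign each job to the least loaded machine:
  Machine 1: jobs [19, 11, 10, 4], load = 44
  Machine 2: jobs [15, 12, 10, 5], load = 42
Makespan = max load = 44

44


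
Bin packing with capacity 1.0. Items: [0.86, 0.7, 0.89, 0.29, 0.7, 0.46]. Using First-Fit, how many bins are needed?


Place items sequentially using First-Fit:
  Item 0.86 -> new Bin 1
  Item 0.7 -> new Bin 2
  Item 0.89 -> new Bin 3
  Item 0.29 -> Bin 2 (now 0.99)
  Item 0.7 -> new Bin 4
  Item 0.46 -> new Bin 5
Total bins used = 5

5


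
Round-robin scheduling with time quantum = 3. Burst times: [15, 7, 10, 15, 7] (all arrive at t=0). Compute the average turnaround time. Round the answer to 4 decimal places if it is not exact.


Time quantum = 3
Execution trace:
  J1 runs 3 units, time = 3
  J2 runs 3 units, time = 6
  J3 runs 3 units, time = 9
  J4 runs 3 units, time = 12
  J5 runs 3 units, time = 15
  J1 runs 3 units, time = 18
  J2 runs 3 units, time = 21
  J3 runs 3 units, time = 24
  J4 runs 3 units, time = 27
  J5 runs 3 units, time = 30
  J1 runs 3 units, time = 33
  J2 runs 1 units, time = 34
  J3 runs 3 units, time = 37
  J4 runs 3 units, time = 40
  J5 runs 1 units, time = 41
  J1 runs 3 units, time = 44
  J3 runs 1 units, time = 45
  J4 runs 3 units, time = 48
  J1 runs 3 units, time = 51
  J4 runs 3 units, time = 54
Finish times: [51, 34, 45, 54, 41]
Average turnaround = 225/5 = 45.0

45.0


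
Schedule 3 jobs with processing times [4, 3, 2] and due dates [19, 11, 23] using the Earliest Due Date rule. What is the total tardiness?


Sort by due date (EDD order): [(3, 11), (4, 19), (2, 23)]
Compute completion times and tardiness:
  Job 1: p=3, d=11, C=3, tardiness=max(0,3-11)=0
  Job 2: p=4, d=19, C=7, tardiness=max(0,7-19)=0
  Job 3: p=2, d=23, C=9, tardiness=max(0,9-23)=0
Total tardiness = 0

0


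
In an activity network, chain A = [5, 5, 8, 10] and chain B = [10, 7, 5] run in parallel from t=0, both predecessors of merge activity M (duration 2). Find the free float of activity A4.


ES(A4) = sum of predecessors on chain A = 18
EF(A4) = ES + duration = 18 + 10 = 28
Successor of A4 is M. ES(M) = max(sum(A), sum(B)) = max(28, 22) = 28
Free float = ES(successor) - EF(current) = 28 - 28 = 0

0


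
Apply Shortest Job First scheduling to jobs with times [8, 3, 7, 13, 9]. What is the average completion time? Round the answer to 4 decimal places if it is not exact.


SJF order (ascending): [3, 7, 8, 9, 13]
Completion times:
  Job 1: burst=3, C=3
  Job 2: burst=7, C=10
  Job 3: burst=8, C=18
  Job 4: burst=9, C=27
  Job 5: burst=13, C=40
Average completion = 98/5 = 19.6

19.6


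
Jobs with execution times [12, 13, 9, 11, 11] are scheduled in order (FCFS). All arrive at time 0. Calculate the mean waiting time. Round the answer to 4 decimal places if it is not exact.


FCFS order (as given): [12, 13, 9, 11, 11]
Waiting times:
  Job 1: wait = 0
  Job 2: wait = 12
  Job 3: wait = 25
  Job 4: wait = 34
  Job 5: wait = 45
Sum of waiting times = 116
Average waiting time = 116/5 = 23.2

23.2


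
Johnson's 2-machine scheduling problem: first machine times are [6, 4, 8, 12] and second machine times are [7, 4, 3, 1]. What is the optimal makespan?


Apply Johnson's rule:
  Group 1 (a <= b): [(2, 4, 4), (1, 6, 7)]
  Group 2 (a > b): [(3, 8, 3), (4, 12, 1)]
Optimal job order: [2, 1, 3, 4]
Schedule:
  Job 2: M1 done at 4, M2 done at 8
  Job 1: M1 done at 10, M2 done at 17
  Job 3: M1 done at 18, M2 done at 21
  Job 4: M1 done at 30, M2 done at 31
Makespan = 31

31


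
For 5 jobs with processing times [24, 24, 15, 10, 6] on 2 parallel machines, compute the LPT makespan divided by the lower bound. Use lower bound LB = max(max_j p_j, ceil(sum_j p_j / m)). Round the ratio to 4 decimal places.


LPT order: [24, 24, 15, 10, 6]
Machine loads after assignment: [39, 40]
LPT makespan = 40
Lower bound = max(max_job, ceil(total/2)) = max(24, 40) = 40
Ratio = 40 / 40 = 1.0

1.0


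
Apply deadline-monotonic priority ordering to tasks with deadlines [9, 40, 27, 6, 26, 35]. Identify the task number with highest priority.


Sort tasks by relative deadline (ascending):
  Task 4: deadline = 6
  Task 1: deadline = 9
  Task 5: deadline = 26
  Task 3: deadline = 27
  Task 6: deadline = 35
  Task 2: deadline = 40
Priority order (highest first): [4, 1, 5, 3, 6, 2]
Highest priority task = 4

4


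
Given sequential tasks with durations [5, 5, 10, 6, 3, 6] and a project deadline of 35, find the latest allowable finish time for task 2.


LF(activity 2) = deadline - sum of successor durations
Successors: activities 3 through 6 with durations [10, 6, 3, 6]
Sum of successor durations = 25
LF = 35 - 25 = 10

10


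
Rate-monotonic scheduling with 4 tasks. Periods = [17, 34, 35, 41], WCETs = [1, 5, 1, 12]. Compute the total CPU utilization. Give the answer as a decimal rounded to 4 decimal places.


Compute individual utilizations (exact fractions):
  Task 1: C/T = 1/17 (approx. 0.0588)
  Task 2: C/T = 5/34 (approx. 0.1471)
  Task 3: C/T = 1/35 (approx. 0.0286)
  Task 4: C/T = 12/41 (approx. 0.2927)
Total utilization U = 1/17 + 5/34 + 1/35 + 12/41 = 25719/48790
Rounded to 4 decimal places: U = 0.5271
RM (Liu & Layland) bound for 4 tasks = 0.756828; compare with U = 25719/48790 (approx. 0.527137)
U <= bound, so schedulable by RM sufficient condition.

0.5271


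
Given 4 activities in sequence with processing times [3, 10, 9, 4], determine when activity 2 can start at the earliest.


Activity 2 starts after activities 1 through 1 complete.
Predecessor durations: [3]
ES = 3 = 3

3


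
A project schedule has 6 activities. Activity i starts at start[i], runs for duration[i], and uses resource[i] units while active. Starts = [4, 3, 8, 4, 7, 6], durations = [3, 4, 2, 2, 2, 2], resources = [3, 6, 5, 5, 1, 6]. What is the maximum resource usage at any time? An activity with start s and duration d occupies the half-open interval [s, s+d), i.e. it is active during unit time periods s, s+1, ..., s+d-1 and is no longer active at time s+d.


Each activity i is active on [start_i, start_i + duration_i).
Compute total resource usage per time slot:
  t=0: active resources = [], total = 0
  t=1: active resources = [], total = 0
  t=2: active resources = [], total = 0
  t=3: active resources = [6], total = 6
  t=4: active resources = [3, 6, 5], total = 14
  t=5: active resources = [3, 6, 5], total = 14
  t=6: active resources = [3, 6, 6], total = 15
  t=7: active resources = [1, 6], total = 7
  t=8: active resources = [5, 1], total = 6
  t=9: active resources = [5], total = 5
Peak resource demand = 15

15


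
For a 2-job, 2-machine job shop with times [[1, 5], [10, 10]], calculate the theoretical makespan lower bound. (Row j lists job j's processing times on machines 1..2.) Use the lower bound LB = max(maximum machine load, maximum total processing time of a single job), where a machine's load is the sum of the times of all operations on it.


Machine loads:
  Machine 1: 1 + 10 = 11
  Machine 2: 5 + 10 = 15
Max machine load = 15
Job totals:
  Job 1: 6
  Job 2: 20
Max job total = 20
Lower bound = max(15, 20) = 20

20


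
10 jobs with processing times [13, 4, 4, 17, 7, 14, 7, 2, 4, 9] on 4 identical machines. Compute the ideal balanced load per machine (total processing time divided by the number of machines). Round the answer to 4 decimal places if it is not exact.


Total processing time = 13 + 4 + 4 + 17 + 7 + 14 + 7 + 2 + 4 + 9 = 81
Number of machines = 4
Ideal balanced load = 81 / 4 = 20.25

20.25


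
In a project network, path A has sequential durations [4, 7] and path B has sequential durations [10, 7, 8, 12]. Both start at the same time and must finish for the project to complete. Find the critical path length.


Path A total = 4 + 7 = 11
Path B total = 10 + 7 + 8 + 12 = 37
Critical path = longest path = max(11, 37) = 37

37


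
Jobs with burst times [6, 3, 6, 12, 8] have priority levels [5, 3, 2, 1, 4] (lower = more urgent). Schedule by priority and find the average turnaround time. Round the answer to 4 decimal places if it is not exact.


Sort by priority (ascending = highest first):
Order: [(1, 12), (2, 6), (3, 3), (4, 8), (5, 6)]
Completion times:
  Priority 1, burst=12, C=12
  Priority 2, burst=6, C=18
  Priority 3, burst=3, C=21
  Priority 4, burst=8, C=29
  Priority 5, burst=6, C=35
Average turnaround = 115/5 = 23.0

23.0


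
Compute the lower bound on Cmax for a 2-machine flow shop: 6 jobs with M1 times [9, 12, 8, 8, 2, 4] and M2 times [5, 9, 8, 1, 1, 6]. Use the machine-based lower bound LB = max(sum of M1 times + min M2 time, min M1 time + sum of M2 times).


LB1 = sum(M1 times) + min(M2 times) = 43 + 1 = 44
LB2 = min(M1 times) + sum(M2 times) = 2 + 30 = 32
Lower bound = max(LB1, LB2) = max(44, 32) = 44

44


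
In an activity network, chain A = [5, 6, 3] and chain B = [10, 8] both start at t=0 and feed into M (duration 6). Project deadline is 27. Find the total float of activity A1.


Forward pass: ES(A1) = sum of predecessors on chain A = 0
EF = ES + duration = 0 + 5 = 5
Backward pass: LF(M) = deadline = 27; LS(M) = 27 - 6 = 21
LF(A1) = LS(M) - sum(successors on chain A) = 21 - 9 = 12
LS = LF - duration = 12 - 5 = 7
Total float = LS - ES = 7 - 0 = 7

7


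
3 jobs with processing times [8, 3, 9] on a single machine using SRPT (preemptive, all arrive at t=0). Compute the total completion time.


Since all jobs arrive at t=0, SRPT equals SPT ordering.
SPT order: [3, 8, 9]
Completion times:
  Job 1: p=3, C=3
  Job 2: p=8, C=11
  Job 3: p=9, C=20
Total completion time = 3 + 11 + 20 = 34

34


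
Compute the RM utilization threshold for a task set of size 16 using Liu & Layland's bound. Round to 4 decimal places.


Compute 2^(1/16) = 1.0442737824
Subtract 1: 1.0442737824 - 1 = 0.0442737824
Multiply by n: 16 * 0.0442737824 = 0.7083805184
Round to 4 dp: 0.7084

0.7084


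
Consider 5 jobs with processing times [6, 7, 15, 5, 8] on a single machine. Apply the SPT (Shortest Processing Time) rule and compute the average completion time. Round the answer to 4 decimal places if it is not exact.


Sort jobs by processing time (SPT order): [5, 6, 7, 8, 15]
Compute completion times sequentially:
  Job 1: processing = 5, completes at 5
  Job 2: processing = 6, completes at 11
  Job 3: processing = 7, completes at 18
  Job 4: processing = 8, completes at 26
  Job 5: processing = 15, completes at 41
Sum of completion times = 101
Average completion time = 101/5 = 20.2

20.2


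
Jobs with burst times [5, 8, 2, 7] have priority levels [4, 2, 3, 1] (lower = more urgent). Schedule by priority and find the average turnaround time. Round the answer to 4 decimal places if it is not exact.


Sort by priority (ascending = highest first):
Order: [(1, 7), (2, 8), (3, 2), (4, 5)]
Completion times:
  Priority 1, burst=7, C=7
  Priority 2, burst=8, C=15
  Priority 3, burst=2, C=17
  Priority 4, burst=5, C=22
Average turnaround = 61/4 = 15.25

15.25


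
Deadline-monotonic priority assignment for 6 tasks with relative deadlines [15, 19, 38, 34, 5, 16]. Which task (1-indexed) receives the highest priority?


Sort tasks by relative deadline (ascending):
  Task 5: deadline = 5
  Task 1: deadline = 15
  Task 6: deadline = 16
  Task 2: deadline = 19
  Task 4: deadline = 34
  Task 3: deadline = 38
Priority order (highest first): [5, 1, 6, 2, 4, 3]
Highest priority task = 5

5


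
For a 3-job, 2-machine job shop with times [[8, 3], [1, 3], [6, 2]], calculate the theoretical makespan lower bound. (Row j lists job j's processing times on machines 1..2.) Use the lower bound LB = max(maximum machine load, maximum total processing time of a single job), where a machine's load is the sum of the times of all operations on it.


Machine loads:
  Machine 1: 8 + 1 + 6 = 15
  Machine 2: 3 + 3 + 2 = 8
Max machine load = 15
Job totals:
  Job 1: 11
  Job 2: 4
  Job 3: 8
Max job total = 11
Lower bound = max(15, 11) = 15

15


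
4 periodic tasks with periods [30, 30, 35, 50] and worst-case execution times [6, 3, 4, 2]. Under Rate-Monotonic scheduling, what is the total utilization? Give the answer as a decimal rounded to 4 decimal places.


Compute individual utilizations (exact fractions):
  Task 1: C/T = 6/30 = 1/5 (approx. 0.2)
  Task 2: C/T = 3/30 = 1/10 (approx. 0.1)
  Task 3: C/T = 4/35 (approx. 0.1143)
  Task 4: C/T = 2/50 = 1/25 (approx. 0.04)
Total utilization U = 1/5 + 1/10 + 4/35 + 1/25 = 159/350
Rounded to 4 decimal places: U = 0.4543
RM (Liu & Layland) bound for 4 tasks = 0.756828; compare with U = 159/350 (approx. 0.454286)
U <= bound, so schedulable by RM sufficient condition.

0.4543


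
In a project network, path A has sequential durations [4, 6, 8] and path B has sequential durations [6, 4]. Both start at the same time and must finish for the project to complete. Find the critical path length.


Path A total = 4 + 6 + 8 = 18
Path B total = 6 + 4 = 10
Critical path = longest path = max(18, 10) = 18

18


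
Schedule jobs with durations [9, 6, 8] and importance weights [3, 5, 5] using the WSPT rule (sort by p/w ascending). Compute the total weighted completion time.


Compute p/w ratios and sort ascending (WSPT): [(6, 5), (8, 5), (9, 3)]
Compute weighted completion times:
  Job (p=6,w=5): C=6, w*C=5*6=30
  Job (p=8,w=5): C=14, w*C=5*14=70
  Job (p=9,w=3): C=23, w*C=3*23=69
Total weighted completion time = 169

169


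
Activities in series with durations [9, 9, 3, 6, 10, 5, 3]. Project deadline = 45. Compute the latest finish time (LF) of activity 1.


LF(activity 1) = deadline - sum of successor durations
Successors: activities 2 through 7 with durations [9, 3, 6, 10, 5, 3]
Sum of successor durations = 36
LF = 45 - 36 = 9

9


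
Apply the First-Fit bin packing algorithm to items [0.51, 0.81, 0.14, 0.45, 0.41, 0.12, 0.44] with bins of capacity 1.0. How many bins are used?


Place items sequentially using First-Fit:
  Item 0.51 -> new Bin 1
  Item 0.81 -> new Bin 2
  Item 0.14 -> Bin 1 (now 0.65)
  Item 0.45 -> new Bin 3
  Item 0.41 -> Bin 3 (now 0.86)
  Item 0.12 -> Bin 1 (now 0.77)
  Item 0.44 -> new Bin 4
Total bins used = 4

4


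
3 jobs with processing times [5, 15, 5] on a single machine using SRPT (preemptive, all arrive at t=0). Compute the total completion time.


Since all jobs arrive at t=0, SRPT equals SPT ordering.
SPT order: [5, 5, 15]
Completion times:
  Job 1: p=5, C=5
  Job 2: p=5, C=10
  Job 3: p=15, C=25
Total completion time = 5 + 10 + 25 = 40

40


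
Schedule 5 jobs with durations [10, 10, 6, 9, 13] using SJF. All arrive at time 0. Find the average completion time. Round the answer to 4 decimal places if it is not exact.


SJF order (ascending): [6, 9, 10, 10, 13]
Completion times:
  Job 1: burst=6, C=6
  Job 2: burst=9, C=15
  Job 3: burst=10, C=25
  Job 4: burst=10, C=35
  Job 5: burst=13, C=48
Average completion = 129/5 = 25.8

25.8


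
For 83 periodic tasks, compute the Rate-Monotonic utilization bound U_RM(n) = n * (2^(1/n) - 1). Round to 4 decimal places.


Compute 2^(1/83) = 1.0083861392
Subtract 1: 1.0083861392 - 1 = 0.0083861392
Multiply by n: 83 * 0.0083861392 = 0.6960495536
Round to 4 dp: 0.6960

0.6960


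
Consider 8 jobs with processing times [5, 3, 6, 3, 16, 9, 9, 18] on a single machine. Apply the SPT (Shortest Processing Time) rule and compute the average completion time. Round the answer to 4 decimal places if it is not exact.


Sort jobs by processing time (SPT order): [3, 3, 5, 6, 9, 9, 16, 18]
Compute completion times sequentially:
  Job 1: processing = 3, completes at 3
  Job 2: processing = 3, completes at 6
  Job 3: processing = 5, completes at 11
  Job 4: processing = 6, completes at 17
  Job 5: processing = 9, completes at 26
  Job 6: processing = 9, completes at 35
  Job 7: processing = 16, completes at 51
  Job 8: processing = 18, completes at 69
Sum of completion times = 218
Average completion time = 218/8 = 27.25

27.25


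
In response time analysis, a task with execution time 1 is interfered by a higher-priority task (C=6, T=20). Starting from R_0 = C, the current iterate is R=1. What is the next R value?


R_next = C + ceil(R_prev / T_hp) * C_hp
ceil(1 / 20) = ceil(0.05) = 1
Interference = 1 * 6 = 6
R_next = 1 + 6 = 7

7


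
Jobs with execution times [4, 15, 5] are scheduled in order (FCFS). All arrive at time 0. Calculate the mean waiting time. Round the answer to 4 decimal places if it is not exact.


FCFS order (as given): [4, 15, 5]
Waiting times:
  Job 1: wait = 0
  Job 2: wait = 4
  Job 3: wait = 19
Sum of waiting times = 23
Average waiting time = 23/3 = 7.6667

7.6667


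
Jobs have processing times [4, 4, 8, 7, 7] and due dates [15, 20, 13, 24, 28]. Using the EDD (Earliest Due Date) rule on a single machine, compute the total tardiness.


Sort by due date (EDD order): [(8, 13), (4, 15), (4, 20), (7, 24), (7, 28)]
Compute completion times and tardiness:
  Job 1: p=8, d=13, C=8, tardiness=max(0,8-13)=0
  Job 2: p=4, d=15, C=12, tardiness=max(0,12-15)=0
  Job 3: p=4, d=20, C=16, tardiness=max(0,16-20)=0
  Job 4: p=7, d=24, C=23, tardiness=max(0,23-24)=0
  Job 5: p=7, d=28, C=30, tardiness=max(0,30-28)=2
Total tardiness = 2

2


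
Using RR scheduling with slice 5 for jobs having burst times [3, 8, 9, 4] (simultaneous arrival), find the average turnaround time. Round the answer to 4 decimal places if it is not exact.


Time quantum = 5
Execution trace:
  J1 runs 3 units, time = 3
  J2 runs 5 units, time = 8
  J3 runs 5 units, time = 13
  J4 runs 4 units, time = 17
  J2 runs 3 units, time = 20
  J3 runs 4 units, time = 24
Finish times: [3, 20, 24, 17]
Average turnaround = 64/4 = 16.0

16.0


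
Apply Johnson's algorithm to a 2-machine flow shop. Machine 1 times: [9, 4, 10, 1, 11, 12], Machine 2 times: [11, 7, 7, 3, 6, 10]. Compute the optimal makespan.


Apply Johnson's rule:
  Group 1 (a <= b): [(4, 1, 3), (2, 4, 7), (1, 9, 11)]
  Group 2 (a > b): [(6, 12, 10), (3, 10, 7), (5, 11, 6)]
Optimal job order: [4, 2, 1, 6, 3, 5]
Schedule:
  Job 4: M1 done at 1, M2 done at 4
  Job 2: M1 done at 5, M2 done at 12
  Job 1: M1 done at 14, M2 done at 25
  Job 6: M1 done at 26, M2 done at 36
  Job 3: M1 done at 36, M2 done at 43
  Job 5: M1 done at 47, M2 done at 53
Makespan = 53

53


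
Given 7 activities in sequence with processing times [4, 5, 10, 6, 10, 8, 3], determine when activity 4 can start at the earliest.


Activity 4 starts after activities 1 through 3 complete.
Predecessor durations: [4, 5, 10]
ES = 4 + 5 + 10 = 19

19


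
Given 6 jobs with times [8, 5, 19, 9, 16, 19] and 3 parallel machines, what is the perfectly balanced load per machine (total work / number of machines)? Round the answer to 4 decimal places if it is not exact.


Total processing time = 8 + 5 + 19 + 9 + 16 + 19 = 76
Number of machines = 3
Ideal balanced load = 76 / 3 = 25.3333

25.3333


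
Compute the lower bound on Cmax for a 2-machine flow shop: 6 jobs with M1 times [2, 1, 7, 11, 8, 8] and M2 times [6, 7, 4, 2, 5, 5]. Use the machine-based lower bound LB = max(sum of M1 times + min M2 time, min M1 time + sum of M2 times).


LB1 = sum(M1 times) + min(M2 times) = 37 + 2 = 39
LB2 = min(M1 times) + sum(M2 times) = 1 + 29 = 30
Lower bound = max(LB1, LB2) = max(39, 30) = 39

39


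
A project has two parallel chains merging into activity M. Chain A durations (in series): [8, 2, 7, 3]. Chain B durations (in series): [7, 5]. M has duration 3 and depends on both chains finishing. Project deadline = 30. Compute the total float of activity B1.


Forward pass: ES(B1) = sum of predecessors on chain B = 0
EF = ES + duration = 0 + 7 = 7
Backward pass: LF(M) = deadline = 30; LS(M) = 30 - 3 = 27
LF(B1) = LS(M) - sum(successors on chain B) = 27 - 5 = 22
LS = LF - duration = 22 - 7 = 15
Total float = LS - ES = 15 - 0 = 15

15


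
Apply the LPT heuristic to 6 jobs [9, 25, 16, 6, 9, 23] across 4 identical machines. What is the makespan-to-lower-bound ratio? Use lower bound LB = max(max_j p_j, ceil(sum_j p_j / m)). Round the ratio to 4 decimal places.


LPT order: [25, 23, 16, 9, 9, 6]
Machine loads after assignment: [25, 23, 22, 18]
LPT makespan = 25
Lower bound = max(max_job, ceil(total/4)) = max(25, 22) = 25
Ratio = 25 / 25 = 1.0

1.0


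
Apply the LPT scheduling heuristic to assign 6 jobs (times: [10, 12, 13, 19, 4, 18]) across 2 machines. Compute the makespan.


Sort jobs in decreasing order (LPT): [19, 18, 13, 12, 10, 4]
Assign each job to the least loaded machine:
  Machine 1: jobs [19, 12, 10], load = 41
  Machine 2: jobs [18, 13, 4], load = 35
Makespan = max load = 41

41


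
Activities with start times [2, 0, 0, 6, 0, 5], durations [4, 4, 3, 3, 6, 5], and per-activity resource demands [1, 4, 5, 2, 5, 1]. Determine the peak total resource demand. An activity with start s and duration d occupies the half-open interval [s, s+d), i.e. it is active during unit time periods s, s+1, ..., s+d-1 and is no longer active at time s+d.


Each activity i is active on [start_i, start_i + duration_i).
Compute total resource usage per time slot:
  t=0: active resources = [4, 5, 5], total = 14
  t=1: active resources = [4, 5, 5], total = 14
  t=2: active resources = [1, 4, 5, 5], total = 15
  t=3: active resources = [1, 4, 5], total = 10
  t=4: active resources = [1, 5], total = 6
  t=5: active resources = [1, 5, 1], total = 7
  t=6: active resources = [2, 1], total = 3
  t=7: active resources = [2, 1], total = 3
  t=8: active resources = [2, 1], total = 3
  t=9: active resources = [1], total = 1
Peak resource demand = 15

15


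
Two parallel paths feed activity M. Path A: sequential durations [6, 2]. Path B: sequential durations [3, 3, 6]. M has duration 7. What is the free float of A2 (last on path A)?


ES(A2) = sum of predecessors on chain A = 6
EF(A2) = ES + duration = 6 + 2 = 8
Successor of A2 is M. ES(M) = max(sum(A), sum(B)) = max(8, 12) = 12
Free float = ES(successor) - EF(current) = 12 - 8 = 4

4


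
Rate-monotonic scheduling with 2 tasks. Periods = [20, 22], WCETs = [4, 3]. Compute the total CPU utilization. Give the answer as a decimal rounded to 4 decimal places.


Compute individual utilizations (exact fractions):
  Task 1: C/T = 4/20 = 1/5 (approx. 0.2)
  Task 2: C/T = 3/22 (approx. 0.1364)
Total utilization U = 1/5 + 3/22 = 37/110
Rounded to 4 decimal places: U = 0.3364
RM (Liu & Layland) bound for 2 tasks = 0.828427; compare with U = 37/110 (approx. 0.336364)
U <= bound, so schedulable by RM sufficient condition.

0.3364


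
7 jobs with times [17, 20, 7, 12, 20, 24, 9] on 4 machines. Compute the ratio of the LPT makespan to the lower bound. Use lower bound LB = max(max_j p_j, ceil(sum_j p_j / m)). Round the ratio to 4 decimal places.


LPT order: [24, 20, 20, 17, 12, 9, 7]
Machine loads after assignment: [24, 29, 27, 29]
LPT makespan = 29
Lower bound = max(max_job, ceil(total/4)) = max(24, 28) = 28
Ratio = 29 / 28 = 1.0357

1.0357


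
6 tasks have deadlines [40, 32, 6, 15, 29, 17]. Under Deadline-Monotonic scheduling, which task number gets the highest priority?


Sort tasks by relative deadline (ascending):
  Task 3: deadline = 6
  Task 4: deadline = 15
  Task 6: deadline = 17
  Task 5: deadline = 29
  Task 2: deadline = 32
  Task 1: deadline = 40
Priority order (highest first): [3, 4, 6, 5, 2, 1]
Highest priority task = 3

3


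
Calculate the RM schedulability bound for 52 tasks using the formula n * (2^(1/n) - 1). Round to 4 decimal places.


Compute 2^(1/52) = 1.0134189907
Subtract 1: 1.0134189907 - 1 = 0.0134189907
Multiply by n: 52 * 0.0134189907 = 0.6977875164
Round to 4 dp: 0.6978

0.6978


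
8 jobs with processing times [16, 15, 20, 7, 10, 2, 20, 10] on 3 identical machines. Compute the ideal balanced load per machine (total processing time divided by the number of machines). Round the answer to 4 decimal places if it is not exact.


Total processing time = 16 + 15 + 20 + 7 + 10 + 2 + 20 + 10 = 100
Number of machines = 3
Ideal balanced load = 100 / 3 = 33.3333

33.3333


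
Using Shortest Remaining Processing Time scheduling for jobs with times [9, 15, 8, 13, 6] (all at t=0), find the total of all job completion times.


Since all jobs arrive at t=0, SRPT equals SPT ordering.
SPT order: [6, 8, 9, 13, 15]
Completion times:
  Job 1: p=6, C=6
  Job 2: p=8, C=14
  Job 3: p=9, C=23
  Job 4: p=13, C=36
  Job 5: p=15, C=51
Total completion time = 6 + 14 + 23 + 36 + 51 = 130

130


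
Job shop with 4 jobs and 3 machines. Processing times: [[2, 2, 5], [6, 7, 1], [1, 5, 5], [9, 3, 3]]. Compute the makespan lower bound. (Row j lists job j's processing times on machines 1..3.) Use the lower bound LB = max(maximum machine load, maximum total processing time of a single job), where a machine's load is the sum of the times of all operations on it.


Machine loads:
  Machine 1: 2 + 6 + 1 + 9 = 18
  Machine 2: 2 + 7 + 5 + 3 = 17
  Machine 3: 5 + 1 + 5 + 3 = 14
Max machine load = 18
Job totals:
  Job 1: 9
  Job 2: 14
  Job 3: 11
  Job 4: 15
Max job total = 15
Lower bound = max(18, 15) = 18

18


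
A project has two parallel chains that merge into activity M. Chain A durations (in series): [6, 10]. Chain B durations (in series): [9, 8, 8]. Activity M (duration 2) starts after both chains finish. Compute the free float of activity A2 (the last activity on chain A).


ES(A2) = sum of predecessors on chain A = 6
EF(A2) = ES + duration = 6 + 10 = 16
Successor of A2 is M. ES(M) = max(sum(A), sum(B)) = max(16, 25) = 25
Free float = ES(successor) - EF(current) = 25 - 16 = 9

9


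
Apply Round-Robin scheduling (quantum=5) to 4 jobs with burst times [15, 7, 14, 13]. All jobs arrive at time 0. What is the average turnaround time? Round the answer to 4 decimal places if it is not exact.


Time quantum = 5
Execution trace:
  J1 runs 5 units, time = 5
  J2 runs 5 units, time = 10
  J3 runs 5 units, time = 15
  J4 runs 5 units, time = 20
  J1 runs 5 units, time = 25
  J2 runs 2 units, time = 27
  J3 runs 5 units, time = 32
  J4 runs 5 units, time = 37
  J1 runs 5 units, time = 42
  J3 runs 4 units, time = 46
  J4 runs 3 units, time = 49
Finish times: [42, 27, 46, 49]
Average turnaround = 164/4 = 41.0

41.0


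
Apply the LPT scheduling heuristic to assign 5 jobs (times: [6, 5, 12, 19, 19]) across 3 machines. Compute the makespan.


Sort jobs in decreasing order (LPT): [19, 19, 12, 6, 5]
Assign each job to the least loaded machine:
  Machine 1: jobs [19], load = 19
  Machine 2: jobs [19], load = 19
  Machine 3: jobs [12, 6, 5], load = 23
Makespan = max load = 23

23


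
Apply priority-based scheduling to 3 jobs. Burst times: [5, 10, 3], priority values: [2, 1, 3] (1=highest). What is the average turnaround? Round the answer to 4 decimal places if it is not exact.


Sort by priority (ascending = highest first):
Order: [(1, 10), (2, 5), (3, 3)]
Completion times:
  Priority 1, burst=10, C=10
  Priority 2, burst=5, C=15
  Priority 3, burst=3, C=18
Average turnaround = 43/3 = 14.3333

14.3333


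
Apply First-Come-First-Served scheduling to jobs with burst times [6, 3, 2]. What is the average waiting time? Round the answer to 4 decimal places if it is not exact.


FCFS order (as given): [6, 3, 2]
Waiting times:
  Job 1: wait = 0
  Job 2: wait = 6
  Job 3: wait = 9
Sum of waiting times = 15
Average waiting time = 15/3 = 5.0

5.0


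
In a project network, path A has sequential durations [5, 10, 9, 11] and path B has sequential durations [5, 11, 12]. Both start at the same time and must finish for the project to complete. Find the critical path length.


Path A total = 5 + 10 + 9 + 11 = 35
Path B total = 5 + 11 + 12 = 28
Critical path = longest path = max(35, 28) = 35

35


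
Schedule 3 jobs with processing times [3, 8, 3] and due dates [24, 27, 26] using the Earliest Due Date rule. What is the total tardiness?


Sort by due date (EDD order): [(3, 24), (3, 26), (8, 27)]
Compute completion times and tardiness:
  Job 1: p=3, d=24, C=3, tardiness=max(0,3-24)=0
  Job 2: p=3, d=26, C=6, tardiness=max(0,6-26)=0
  Job 3: p=8, d=27, C=14, tardiness=max(0,14-27)=0
Total tardiness = 0

0


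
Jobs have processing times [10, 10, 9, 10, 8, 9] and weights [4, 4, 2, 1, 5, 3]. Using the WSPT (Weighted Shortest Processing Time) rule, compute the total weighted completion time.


Compute p/w ratios and sort ascending (WSPT): [(8, 5), (10, 4), (10, 4), (9, 3), (9, 2), (10, 1)]
Compute weighted completion times:
  Job (p=8,w=5): C=8, w*C=5*8=40
  Job (p=10,w=4): C=18, w*C=4*18=72
  Job (p=10,w=4): C=28, w*C=4*28=112
  Job (p=9,w=3): C=37, w*C=3*37=111
  Job (p=9,w=2): C=46, w*C=2*46=92
  Job (p=10,w=1): C=56, w*C=1*56=56
Total weighted completion time = 483

483


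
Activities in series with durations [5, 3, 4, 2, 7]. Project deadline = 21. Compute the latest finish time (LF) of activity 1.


LF(activity 1) = deadline - sum of successor durations
Successors: activities 2 through 5 with durations [3, 4, 2, 7]
Sum of successor durations = 16
LF = 21 - 16 = 5

5


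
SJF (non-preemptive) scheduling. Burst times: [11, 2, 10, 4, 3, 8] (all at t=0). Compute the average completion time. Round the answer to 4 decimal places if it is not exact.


SJF order (ascending): [2, 3, 4, 8, 10, 11]
Completion times:
  Job 1: burst=2, C=2
  Job 2: burst=3, C=5
  Job 3: burst=4, C=9
  Job 4: burst=8, C=17
  Job 5: burst=10, C=27
  Job 6: burst=11, C=38
Average completion = 98/6 = 16.3333

16.3333


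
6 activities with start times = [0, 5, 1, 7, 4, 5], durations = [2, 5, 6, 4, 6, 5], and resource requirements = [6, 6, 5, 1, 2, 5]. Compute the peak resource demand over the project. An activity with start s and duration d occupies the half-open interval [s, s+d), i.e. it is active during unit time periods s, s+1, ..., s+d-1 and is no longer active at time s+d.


Each activity i is active on [start_i, start_i + duration_i).
Compute total resource usage per time slot:
  t=0: active resources = [6], total = 6
  t=1: active resources = [6, 5], total = 11
  t=2: active resources = [5], total = 5
  t=3: active resources = [5], total = 5
  t=4: active resources = [5, 2], total = 7
  t=5: active resources = [6, 5, 2, 5], total = 18
  t=6: active resources = [6, 5, 2, 5], total = 18
  t=7: active resources = [6, 1, 2, 5], total = 14
  t=8: active resources = [6, 1, 2, 5], total = 14
  t=9: active resources = [6, 1, 2, 5], total = 14
  t=10: active resources = [1], total = 1
Peak resource demand = 18

18


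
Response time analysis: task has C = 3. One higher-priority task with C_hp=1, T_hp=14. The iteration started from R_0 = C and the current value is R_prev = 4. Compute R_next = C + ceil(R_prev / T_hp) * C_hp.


R_next = C + ceil(R_prev / T_hp) * C_hp
ceil(4 / 14) = ceil(0.2857) = 1
Interference = 1 * 1 = 1
R_next = 3 + 1 = 4
R_next = R_prev, so the iteration has converged (response time = 4).

4


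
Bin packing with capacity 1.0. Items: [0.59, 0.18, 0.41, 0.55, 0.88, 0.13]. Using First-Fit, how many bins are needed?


Place items sequentially using First-Fit:
  Item 0.59 -> new Bin 1
  Item 0.18 -> Bin 1 (now 0.77)
  Item 0.41 -> new Bin 2
  Item 0.55 -> Bin 2 (now 0.96)
  Item 0.88 -> new Bin 3
  Item 0.13 -> Bin 1 (now 0.9)
Total bins used = 3

3


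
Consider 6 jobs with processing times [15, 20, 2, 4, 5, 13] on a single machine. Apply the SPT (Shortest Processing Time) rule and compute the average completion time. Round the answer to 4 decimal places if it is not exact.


Sort jobs by processing time (SPT order): [2, 4, 5, 13, 15, 20]
Compute completion times sequentially:
  Job 1: processing = 2, completes at 2
  Job 2: processing = 4, completes at 6
  Job 3: processing = 5, completes at 11
  Job 4: processing = 13, completes at 24
  Job 5: processing = 15, completes at 39
  Job 6: processing = 20, completes at 59
Sum of completion times = 141
Average completion time = 141/6 = 23.5

23.5


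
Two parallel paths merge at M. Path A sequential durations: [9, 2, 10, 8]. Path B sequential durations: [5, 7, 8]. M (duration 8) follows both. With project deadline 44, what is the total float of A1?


Forward pass: ES(A1) = sum of predecessors on chain A = 0
EF = ES + duration = 0 + 9 = 9
Backward pass: LF(M) = deadline = 44; LS(M) = 44 - 8 = 36
LF(A1) = LS(M) - sum(successors on chain A) = 36 - 20 = 16
LS = LF - duration = 16 - 9 = 7
Total float = LS - ES = 7 - 0 = 7

7


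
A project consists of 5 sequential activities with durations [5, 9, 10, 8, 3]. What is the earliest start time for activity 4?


Activity 4 starts after activities 1 through 3 complete.
Predecessor durations: [5, 9, 10]
ES = 5 + 9 + 10 = 24

24


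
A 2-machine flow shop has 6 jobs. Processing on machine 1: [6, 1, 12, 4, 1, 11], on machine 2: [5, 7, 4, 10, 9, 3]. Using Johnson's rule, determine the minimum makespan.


Apply Johnson's rule:
  Group 1 (a <= b): [(2, 1, 7), (5, 1, 9), (4, 4, 10)]
  Group 2 (a > b): [(1, 6, 5), (3, 12, 4), (6, 11, 3)]
Optimal job order: [2, 5, 4, 1, 3, 6]
Schedule:
  Job 2: M1 done at 1, M2 done at 8
  Job 5: M1 done at 2, M2 done at 17
  Job 4: M1 done at 6, M2 done at 27
  Job 1: M1 done at 12, M2 done at 32
  Job 3: M1 done at 24, M2 done at 36
  Job 6: M1 done at 35, M2 done at 39
Makespan = 39

39


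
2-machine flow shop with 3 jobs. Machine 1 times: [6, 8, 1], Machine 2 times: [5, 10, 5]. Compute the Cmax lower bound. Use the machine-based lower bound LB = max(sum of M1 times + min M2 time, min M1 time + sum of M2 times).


LB1 = sum(M1 times) + min(M2 times) = 15 + 5 = 20
LB2 = min(M1 times) + sum(M2 times) = 1 + 20 = 21
Lower bound = max(LB1, LB2) = max(20, 21) = 21

21


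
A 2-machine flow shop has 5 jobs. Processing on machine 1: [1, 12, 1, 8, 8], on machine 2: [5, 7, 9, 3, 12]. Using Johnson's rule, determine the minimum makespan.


Apply Johnson's rule:
  Group 1 (a <= b): [(1, 1, 5), (3, 1, 9), (5, 8, 12)]
  Group 2 (a > b): [(2, 12, 7), (4, 8, 3)]
Optimal job order: [1, 3, 5, 2, 4]
Schedule:
  Job 1: M1 done at 1, M2 done at 6
  Job 3: M1 done at 2, M2 done at 15
  Job 5: M1 done at 10, M2 done at 27
  Job 2: M1 done at 22, M2 done at 34
  Job 4: M1 done at 30, M2 done at 37
Makespan = 37

37
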